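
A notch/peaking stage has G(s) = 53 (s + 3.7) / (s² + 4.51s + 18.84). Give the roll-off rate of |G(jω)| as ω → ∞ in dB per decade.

-20 dB/decade

With 1 zero and 2 poles, the high-frequency asymptotic slope is 20 × (1 − 2) = -20 dB/decade.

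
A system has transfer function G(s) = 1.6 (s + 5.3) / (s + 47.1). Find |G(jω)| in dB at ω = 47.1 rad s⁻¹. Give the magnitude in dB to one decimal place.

1.1 dB

|j47.1 + 5.3| = √(47.1² + 5.3²) = 47.4
|j47.1 + 47.1| = √(47.1² + 47.1²) = 66.61
|G(j47.1)| = 1.6 × 47.4 / 66.61 = 1.1385
20 log₁₀(1.1385) = 1.13 dB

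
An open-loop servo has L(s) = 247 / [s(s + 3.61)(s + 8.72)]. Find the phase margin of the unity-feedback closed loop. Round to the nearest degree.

12 deg

Gain crossover: |L(jω)| = 1 at ω ≈ 4.42 rad/sec.
∠L(j4.42) = −90° − arctan(4.42/3.61) − arctan(4.42/8.72) ≈ -167.69°
PM = 180° + (-167.69°) = 12.31°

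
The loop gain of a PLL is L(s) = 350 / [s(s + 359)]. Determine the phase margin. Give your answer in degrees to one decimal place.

Gain crossover: |L(jω)| = 1 at ω ≈ 0.975 rad s⁻¹.
∠L(j0.975) = −90° − arctan(0.975/359) ≈ -90.16°
PM = 180° + (-90.16°) = 89.84°

89.8 deg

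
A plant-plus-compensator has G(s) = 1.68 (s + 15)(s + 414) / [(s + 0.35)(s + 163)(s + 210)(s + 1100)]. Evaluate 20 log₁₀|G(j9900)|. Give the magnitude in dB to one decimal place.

|j9900 + 15| = √(9900² + 15²) = 9900
|j9900 + 414| = √(9900² + 414²) = 9909
|j9900 + 0.35| = √(9900² + 0.35²) = 9900
|j9900 + 163| = √(9900² + 163²) = 9901
|j9900 + 210| = √(9900² + 210²) = 9902
|j9900 + 1100| = √(9900² + 1100²) = 9961
|G(j9900)| = 1.68 × 9900 × 9909 / (9900 × 9901 × 9902 × 9961) = 1.7045e-08
20 log₁₀(1.7045e-08) = -155.37 dB

-155.4 dB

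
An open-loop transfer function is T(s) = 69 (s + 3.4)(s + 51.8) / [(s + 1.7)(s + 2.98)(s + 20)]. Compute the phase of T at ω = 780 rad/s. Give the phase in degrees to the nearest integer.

-92°

∠(j780 + 3.4) = arctan(780/3.4) = 89.75°
∠(j780 + 51.8) = arctan(780/51.8) = 86.20°
∠(j780 + 1.7) = arctan(780/1.7) = 89.88°
∠(j780 + 2.98) = arctan(780/2.98) = 89.78°
∠(j780 + 20) = arctan(780/20) = 88.53°
∠T(j780) = 89.75° + 86.20° − (89.88° + 89.78° + 88.53°) = -92.24°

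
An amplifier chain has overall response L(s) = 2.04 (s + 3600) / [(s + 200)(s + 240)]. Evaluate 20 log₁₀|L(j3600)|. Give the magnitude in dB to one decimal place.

|j3600 + 3600| = √(3600² + 3600²) = 5091
|j3600 + 200| = √(3600² + 200²) = 3606
|j3600 + 240| = √(3600² + 240²) = 3608
|L(j3600)| = 2.04 × 5091 / (3606 × 3608) = 0.00079838
20 log₁₀(0.00079838) = -61.96 dB

-62.0 dB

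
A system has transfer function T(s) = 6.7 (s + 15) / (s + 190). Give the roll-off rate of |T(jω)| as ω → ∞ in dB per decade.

0 dB/decade

With 1 zero and 1 pole, the high-frequency asymptotic slope is 20 × (1 − 1) = 0 dB/decade.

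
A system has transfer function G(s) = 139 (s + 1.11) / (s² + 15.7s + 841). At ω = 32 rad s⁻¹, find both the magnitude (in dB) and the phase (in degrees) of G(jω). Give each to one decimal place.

|j32 + 1.11| = √(32² + 1.11²) = 32.02
|(j32)² + 15.7(j32) + 841| = |-183 + j502.4| = 534.7
|G(j32)| = 139 × 32.02 / 534.7 = 8.3238
20 log₁₀(8.3238) = 18.41 dB
∠(j32 + 1.11) = arctan(32/1.11) = 88.01°
∠[(j32)² + 15.7(j32) + 841] = ∠[-183 + j502.4] = 110.01°
∠G(j32) = 88.01° − 110.01° = -22.00°

|G| = 18.4 dB, ∠G = -22.0°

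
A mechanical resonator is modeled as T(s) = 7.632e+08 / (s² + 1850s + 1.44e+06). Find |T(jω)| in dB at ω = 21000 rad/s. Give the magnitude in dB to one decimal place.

4.8 dB

|(j21000)² + 1850(j21000) + 1.44e+06| = |-4.3956e+08 + j3.885e+07| = 4.413e+08
|T(j21000)| = 7.632e+08 / 4.413e+08 = 1.7295
20 log₁₀(1.7295) = 4.76 dB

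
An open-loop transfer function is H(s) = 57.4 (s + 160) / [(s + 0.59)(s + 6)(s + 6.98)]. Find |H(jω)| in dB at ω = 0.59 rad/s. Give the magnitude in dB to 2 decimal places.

48.32 dB

|j0.59 + 160| = √(0.59² + 160²) = 160
|j0.59 + 0.59| = √(0.59² + 0.59²) = 0.8344
|j0.59 + 6| = √(0.59² + 6²) = 6.029
|j0.59 + 6.98| = √(0.59² + 6.98²) = 7.005
|H(j0.59)| = 57.4 × 160 / (0.8344 × 6.029 × 7.005) = 260.63
20 log₁₀(260.63) = 48.321 dB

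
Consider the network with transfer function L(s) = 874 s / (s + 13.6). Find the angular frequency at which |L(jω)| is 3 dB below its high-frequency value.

For a single-pole high-pass, the −3 dB point is at the pole: ω = 13.6 rad/s.

13.6 rad/s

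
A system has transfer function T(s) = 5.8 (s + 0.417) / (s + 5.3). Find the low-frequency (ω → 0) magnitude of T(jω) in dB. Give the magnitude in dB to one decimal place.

T(0) = 5.8 × 0.417 / 5.3 = 0.45634
20 log₁₀(0.45634) = -6.81 dB

-6.8 dB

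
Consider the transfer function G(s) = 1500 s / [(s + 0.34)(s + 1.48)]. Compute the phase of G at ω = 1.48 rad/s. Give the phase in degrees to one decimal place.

-32.1°

∠(j1.48) = 90.00°
∠(j1.48 + 0.34) = arctan(1.48/0.34) = 77.06°
∠(j1.48 + 1.48) = arctan(1.48/1.48) = 45.00°
∠G(j1.48) = 90.00° − (77.06° + 45.00°) = -32.06°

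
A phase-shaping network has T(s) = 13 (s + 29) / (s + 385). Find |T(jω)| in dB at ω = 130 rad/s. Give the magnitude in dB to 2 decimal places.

12.59 dB

|j130 + 29| = √(130² + 29²) = 133.2
|j130 + 385| = √(130² + 385²) = 406.4
|T(j130)| = 13 × 133.2 / 406.4 = 4.2611
20 log₁₀(4.2611) = 12.591 dB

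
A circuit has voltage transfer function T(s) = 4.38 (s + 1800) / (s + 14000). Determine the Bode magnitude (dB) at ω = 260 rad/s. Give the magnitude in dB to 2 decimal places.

|j260 + 1800| = √(260² + 1800²) = 1819
|j260 + 14000| = √(260² + 14000²) = 1.4e+04
|T(j260)| = 4.38 × 1819 / 1.4e+04 = 0.56889
20 log₁₀(0.56889) = -4.899 dB

-4.90 dB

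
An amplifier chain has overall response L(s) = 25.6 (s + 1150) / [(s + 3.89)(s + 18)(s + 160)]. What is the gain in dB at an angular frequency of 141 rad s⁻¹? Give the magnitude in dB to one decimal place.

|j141 + 1150| = √(141² + 1150²) = 1159
|j141 + 3.89| = √(141² + 3.89²) = 141.1
|j141 + 18| = √(141² + 18²) = 142.1
|j141 + 160| = √(141² + 160²) = 213.3
|L(j141)| = 25.6 × 1159 / (141.1 × 142.1 × 213.3) = 0.0069366
20 log₁₀(0.0069366) = -43.18 dB

-43.2 dB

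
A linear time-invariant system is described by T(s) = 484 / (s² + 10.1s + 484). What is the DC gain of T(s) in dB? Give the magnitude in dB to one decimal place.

0.0 dB

T(0) = 484 / 484 = 1
20 log₁₀(1) = 0.00 dB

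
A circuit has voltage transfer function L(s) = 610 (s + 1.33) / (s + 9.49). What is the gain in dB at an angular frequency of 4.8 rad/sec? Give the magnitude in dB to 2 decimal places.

49.12 dB

|j4.8 + 1.33| = √(4.8² + 1.33²) = 4.981
|j4.8 + 9.49| = √(4.8² + 9.49²) = 10.63
|L(j4.8)| = 610 × 4.981 / 10.63 = 285.69
20 log₁₀(285.69) = 49.118 dB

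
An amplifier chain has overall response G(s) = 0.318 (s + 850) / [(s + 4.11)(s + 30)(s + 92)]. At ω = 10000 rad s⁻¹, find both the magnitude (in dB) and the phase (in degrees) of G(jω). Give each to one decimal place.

|j10000 + 850| = √(10000² + 850²) = 1.004e+04
|j10000 + 4.11| = √(10000² + 4.11²) = 1e+04
|j10000 + 30| = √(10000² + 30²) = 1e+04
|j10000 + 92| = √(10000² + 92²) = 1e+04
|G(j10000)| = 0.318 × 1.004e+04 / (1e+04 × 1e+04 × 1e+04) = 3.1913e-09
20 log₁₀(3.1913e-09) = -169.92 dB
∠(j10000 + 850) = arctan(10000/850) = 85.14°
∠(j10000 + 4.11) = arctan(10000/4.11) = 89.98°
∠(j10000 + 30) = arctan(10000/30) = 89.83°
∠(j10000 + 92) = arctan(10000/92) = 89.47°
∠G(j10000) = 85.14° − (89.98° + 89.83° + 89.47°) = -184.14°

|G| = -169.9 dB, ∠G = -184.1°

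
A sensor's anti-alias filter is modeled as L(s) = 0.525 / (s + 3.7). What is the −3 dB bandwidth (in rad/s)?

3.7 rad/s

For a single-pole low-pass, the −3 dB point is at the pole: ω = 3.7 rad/s.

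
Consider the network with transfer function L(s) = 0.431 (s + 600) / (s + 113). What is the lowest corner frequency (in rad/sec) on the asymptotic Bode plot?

113 rad/sec

Break frequencies occur at each pole and zero magnitude: 113 rad/sec, 600 rad/sec.
The lowest is 113 rad/sec.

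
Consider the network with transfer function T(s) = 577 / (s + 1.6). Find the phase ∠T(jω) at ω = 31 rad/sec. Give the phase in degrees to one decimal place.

∠(j31 + 1.6) = arctan(31/1.6) = 87.05°
∠T(j31) = −87.05° = -87.05°

-87.0°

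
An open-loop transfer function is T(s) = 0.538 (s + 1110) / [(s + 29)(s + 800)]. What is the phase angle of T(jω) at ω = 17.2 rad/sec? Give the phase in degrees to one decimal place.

∠(j17.2 + 1110) = arctan(17.2/1110) = 0.89°
∠(j17.2 + 29) = arctan(17.2/29) = 30.67°
∠(j17.2 + 800) = arctan(17.2/800) = 1.23°
∠T(j17.2) = 0.89° − (30.67° + 1.23°) = -31.02°

-31.0°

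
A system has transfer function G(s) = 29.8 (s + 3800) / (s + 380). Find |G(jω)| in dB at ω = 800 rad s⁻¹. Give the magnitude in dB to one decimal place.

|j800 + 3800| = √(800² + 3800²) = 3883
|j800 + 380| = √(800² + 380²) = 885.7
|G(j800)| = 29.8 × 3883 / 885.7 = 130.66
20 log₁₀(130.66) = 42.32 dB

42.3 dB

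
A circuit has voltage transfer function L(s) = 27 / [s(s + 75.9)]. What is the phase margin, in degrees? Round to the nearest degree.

90°

Gain crossover: |L(jω)| = 1 at ω ≈ 0.356 rad s⁻¹.
∠L(j0.356) = −90° − arctan(0.356/75.9) ≈ -90.27°
PM = 180° + (-90.27°) = 89.73°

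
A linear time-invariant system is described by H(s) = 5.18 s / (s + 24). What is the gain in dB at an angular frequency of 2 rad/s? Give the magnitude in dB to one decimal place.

|j2| = 2
|j2 + 24| = √(2² + 24²) = 24.08
|H(j2)| = 5.18 × 2 / 24.08 = 0.43018
20 log₁₀(0.43018) = -7.33 dB

-7.3 dB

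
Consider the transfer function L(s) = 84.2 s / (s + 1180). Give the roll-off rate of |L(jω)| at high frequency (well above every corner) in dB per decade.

0 dB/decade

With 1 zero and 1 pole, the high-frequency asymptotic slope is 20 × (1 − 1) = 0 dB/decade.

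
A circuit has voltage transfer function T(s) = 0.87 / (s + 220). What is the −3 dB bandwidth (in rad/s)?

220 rad/s

For a single-pole low-pass, the −3 dB point is at the pole: ω = 220 rad/s.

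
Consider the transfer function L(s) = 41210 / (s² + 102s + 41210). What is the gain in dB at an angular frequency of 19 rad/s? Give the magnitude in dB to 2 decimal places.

0.07 dB

|(j19)² + 102(j19) + 41210| = |40849 + j1938| = 4.089e+04
|L(j19)| = 41210 / 4.089e+04 = 1.0077
20 log₁₀(1.0077) = 0.067 dB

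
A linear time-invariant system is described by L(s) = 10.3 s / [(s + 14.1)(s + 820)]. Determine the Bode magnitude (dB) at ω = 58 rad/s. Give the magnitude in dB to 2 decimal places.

|j58| = 58
|j58 + 14.1| = √(58² + 14.1²) = 59.69
|j58 + 820| = √(58² + 820²) = 822
|L(j58)| = 10.3 × 58 / (59.69 × 822) = 0.012175
20 log₁₀(0.012175) = -38.291 dB

-38.29 dB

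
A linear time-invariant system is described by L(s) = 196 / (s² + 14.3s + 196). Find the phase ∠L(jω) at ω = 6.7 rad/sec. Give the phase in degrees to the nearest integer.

∠[(j6.7)² + 14.3(j6.7) + 196] = ∠[151.11 + j95.81] = 32.38°
∠L(j6.7) = −32.38° = -32.38°

-32°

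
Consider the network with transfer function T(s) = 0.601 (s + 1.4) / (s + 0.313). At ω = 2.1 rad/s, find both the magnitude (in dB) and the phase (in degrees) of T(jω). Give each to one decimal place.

|T| = -2.9 dB, ∠T = -25.2°

|j2.1 + 1.4| = √(2.1² + 1.4²) = 2.524
|j2.1 + 0.313| = √(2.1² + 0.313²) = 2.123
|T(j2.1)| = 0.601 × 2.524 / 2.123 = 0.71442
20 log₁₀(0.71442) = -2.92 dB
∠(j2.1 + 1.4) = arctan(2.1/1.4) = 56.31°
∠(j2.1 + 0.313) = arctan(2.1/0.313) = 81.52°
∠T(j2.1) = 56.31° − 81.52° = -25.21°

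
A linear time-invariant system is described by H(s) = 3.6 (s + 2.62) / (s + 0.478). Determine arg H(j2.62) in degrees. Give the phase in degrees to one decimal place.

∠(j2.62 + 2.62) = arctan(2.62/2.62) = 45.00°
∠(j2.62 + 0.478) = arctan(2.62/0.478) = 79.66°
∠H(j2.62) = 45.00° − 79.66° = -34.66°

-34.7 deg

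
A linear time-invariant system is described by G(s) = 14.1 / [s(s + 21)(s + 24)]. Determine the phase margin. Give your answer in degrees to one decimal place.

89.9°

Gain crossover: |G(jω)| = 1 at ω ≈ 0.028 rad/sec.
∠G(j0.028) = −90° − arctan(0.028/21) − arctan(0.028/24) ≈ -90.14°
PM = 180° + (-90.14°) = 89.86°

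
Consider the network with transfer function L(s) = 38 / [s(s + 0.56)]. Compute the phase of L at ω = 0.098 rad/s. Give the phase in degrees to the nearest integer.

∠(j0.098 + 0.56) = arctan(0.098/0.56) = 9.93°
∠(j0.098) = 90.00°
∠L(j0.098) = − (9.93° + 90.00°) = -99.93°

-100°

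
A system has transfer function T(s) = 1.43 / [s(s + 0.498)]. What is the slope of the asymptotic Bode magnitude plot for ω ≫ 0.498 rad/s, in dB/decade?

-40 dB/decade

With 0 zeros and 2 poles, the high-frequency asymptotic slope is 20 × (0 − 2) = -40 dB/decade.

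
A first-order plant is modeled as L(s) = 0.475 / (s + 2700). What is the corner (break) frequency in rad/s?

2700 rad/s

The single real pole at s = −2700 gives a corner at ω = 2700 rad/s.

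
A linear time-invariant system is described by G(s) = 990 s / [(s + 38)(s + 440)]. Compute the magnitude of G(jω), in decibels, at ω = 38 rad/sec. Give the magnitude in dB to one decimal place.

4.0 dB

|j38| = 38
|j38 + 38| = √(38² + 38²) = 53.74
|j38 + 440| = √(38² + 440²) = 441.6
|G(j38)| = 990 × 38 / (53.74 × 441.6) = 1.5851
20 log₁₀(1.5851) = 4.00 dB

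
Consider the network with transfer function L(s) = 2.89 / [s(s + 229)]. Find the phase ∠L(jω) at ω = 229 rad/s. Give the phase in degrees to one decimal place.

∠(j229 + 229) = arctan(229/229) = 45.00°
∠(j229) = 90.00°
∠L(j229) = − (45.00° + 90.00°) = -135.00°

-135.0°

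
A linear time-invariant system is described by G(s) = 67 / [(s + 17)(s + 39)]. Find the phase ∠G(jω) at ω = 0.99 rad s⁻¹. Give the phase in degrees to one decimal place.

-4.8°

∠(j0.99 + 17) = arctan(0.99/17) = 3.33°
∠(j0.99 + 39) = arctan(0.99/39) = 1.45°
∠G(j0.99) = − (3.33° + 1.45°) = -4.79°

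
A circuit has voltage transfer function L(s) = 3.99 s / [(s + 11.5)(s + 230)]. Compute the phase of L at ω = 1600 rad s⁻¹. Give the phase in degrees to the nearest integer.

-81°

∠(j1600) = 90.00°
∠(j1600 + 11.5) = arctan(1600/11.5) = 89.59°
∠(j1600 + 230) = arctan(1600/230) = 81.82°
∠L(j1600) = 90.00° − (89.59° + 81.82°) = -81.41°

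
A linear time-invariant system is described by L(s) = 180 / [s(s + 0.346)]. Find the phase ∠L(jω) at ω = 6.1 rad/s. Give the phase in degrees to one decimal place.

∠(j6.1 + 0.346) = arctan(6.1/0.346) = 86.75°
∠(j6.1) = 90.00°
∠L(j6.1) = − (86.75° + 90.00°) = -176.75°

-176.8°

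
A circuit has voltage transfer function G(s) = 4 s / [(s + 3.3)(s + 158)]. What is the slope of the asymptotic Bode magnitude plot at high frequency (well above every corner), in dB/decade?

With 1 zero and 2 poles, the high-frequency asymptotic slope is 20 × (1 − 2) = -20 dB/decade.

-20 dB/decade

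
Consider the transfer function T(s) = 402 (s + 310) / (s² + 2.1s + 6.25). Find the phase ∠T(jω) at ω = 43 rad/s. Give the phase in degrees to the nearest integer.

-169°

∠(j43 + 310) = arctan(43/310) = 7.90°
∠[(j43)² + 2.1(j43) + 6.25] = ∠[-1842.8 + j90.3] = 177.19°
∠T(j43) = 7.90° − 177.19° = -169.30°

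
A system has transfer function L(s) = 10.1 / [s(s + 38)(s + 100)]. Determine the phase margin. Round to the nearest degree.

90°

Gain crossover: |L(jω)| = 1 at ω ≈ 0.00266 rad/s.
∠L(j0.00266) = −90° − arctan(0.00266/38) − arctan(0.00266/100) ≈ -90.01°
PM = 180° + (-90.01°) = 89.99°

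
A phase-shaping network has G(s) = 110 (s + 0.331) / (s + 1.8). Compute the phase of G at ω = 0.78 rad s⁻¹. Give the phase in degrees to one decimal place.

∠(j0.78 + 0.331) = arctan(0.78/0.331) = 67.01°
∠(j0.78 + 1.8) = arctan(0.78/1.8) = 23.43°
∠G(j0.78) = 67.01° − 23.43° = 43.58°

43.6°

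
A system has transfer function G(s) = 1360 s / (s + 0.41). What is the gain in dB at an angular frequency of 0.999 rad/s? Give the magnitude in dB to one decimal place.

62.0 dB

|j0.999| = 0.999
|j0.999 + 0.41| = √(0.999² + 0.41²) = 1.08
|G(j0.999)| = 1360 × 0.999 / 1.08 = 1258.2
20 log₁₀(1258.2) = 61.99 dB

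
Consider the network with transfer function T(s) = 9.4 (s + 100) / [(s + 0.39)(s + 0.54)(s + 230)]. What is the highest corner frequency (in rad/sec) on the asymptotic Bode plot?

230 rad/sec

Break frequencies occur at each pole and zero magnitude: 0.39 rad/sec, 0.54 rad/sec, 100 rad/sec, 230 rad/sec.
The highest is 230 rad/sec.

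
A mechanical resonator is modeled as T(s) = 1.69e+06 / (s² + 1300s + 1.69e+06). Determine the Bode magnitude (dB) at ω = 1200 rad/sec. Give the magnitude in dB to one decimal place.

0.6 dB

|(j1200)² + 1300(j1200) + 1.69e+06| = |2.5e+05 + j1.56e+06| = 1.58e+06
|T(j1200)| = 1.69e+06 / 1.58e+06 = 1.0697
20 log₁₀(1.0697) = 0.59 dB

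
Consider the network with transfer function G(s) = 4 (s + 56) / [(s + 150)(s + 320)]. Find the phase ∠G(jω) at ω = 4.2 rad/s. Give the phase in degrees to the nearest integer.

∠(j4.2 + 56) = arctan(4.2/56) = 4.29°
∠(j4.2 + 150) = arctan(4.2/150) = 1.60°
∠(j4.2 + 320) = arctan(4.2/320) = 0.75°
∠G(j4.2) = 4.29° − (1.60° + 0.75°) = 1.93°

2°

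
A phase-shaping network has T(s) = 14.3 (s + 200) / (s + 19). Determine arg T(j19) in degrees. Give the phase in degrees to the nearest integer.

∠(j19 + 200) = arctan(19/200) = 5.43°
∠(j19 + 19) = arctan(19/19) = 45.00°
∠T(j19) = 5.43° − 45.00° = -39.57°

-40 deg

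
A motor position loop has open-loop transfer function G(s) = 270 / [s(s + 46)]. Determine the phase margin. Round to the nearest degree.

Gain crossover: |G(jω)| = 1 at ω ≈ 5.82 rad/s.
∠G(j5.82) = −90° − arctan(5.82/46) ≈ -97.21°
PM = 180° + (-97.21°) = 82.79°

83°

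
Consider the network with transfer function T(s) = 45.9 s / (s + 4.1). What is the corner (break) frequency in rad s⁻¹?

The single real pole at s = −4.1 gives a corner at ω = 4.1 rad s⁻¹.

4.1 rad s⁻¹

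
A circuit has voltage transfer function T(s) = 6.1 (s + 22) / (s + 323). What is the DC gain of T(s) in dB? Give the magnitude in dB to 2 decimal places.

T(0) = 6.1 × 22 / 323 = 0.41548
20 log₁₀(0.41548) = -7.629 dB

-7.63 dB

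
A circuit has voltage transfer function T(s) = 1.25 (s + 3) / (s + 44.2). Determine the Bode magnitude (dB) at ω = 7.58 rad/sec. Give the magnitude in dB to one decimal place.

|j7.58 + 3| = √(7.58² + 3²) = 8.152
|j7.58 + 44.2| = √(7.58² + 44.2²) = 44.85
|T(j7.58)| = 1.25 × 8.152 / 44.85 = 0.22723
20 log₁₀(0.22723) = -12.87 dB

-12.9 dB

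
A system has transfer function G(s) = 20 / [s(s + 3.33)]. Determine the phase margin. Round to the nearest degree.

40°

Gain crossover: |G(jω)| = 1 at ω ≈ 3.9 rad/s.
∠G(j3.9) = −90° − arctan(3.9/3.33) ≈ -139.51°
PM = 180° + (-139.51°) = 40.49°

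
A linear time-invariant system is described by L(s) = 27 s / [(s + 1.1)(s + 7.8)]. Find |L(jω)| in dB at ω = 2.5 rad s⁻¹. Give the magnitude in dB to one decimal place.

|j2.5| = 2.5
|j2.5 + 1.1| = √(2.5² + 1.1²) = 2.731
|j2.5 + 7.8| = √(2.5² + 7.8²) = 8.191
|L(j2.5)| = 27 × 2.5 / (2.731 × 8.191) = 3.0172
20 log₁₀(3.0172) = 9.59 dB

9.6 dB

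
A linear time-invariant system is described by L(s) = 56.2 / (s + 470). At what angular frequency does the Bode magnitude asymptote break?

The single real pole at s = −470 gives a corner at ω = 470 rad/s.

470 rad/s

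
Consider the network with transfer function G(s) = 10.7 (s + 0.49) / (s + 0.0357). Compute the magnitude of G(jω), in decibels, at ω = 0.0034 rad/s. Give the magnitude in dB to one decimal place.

|j0.0034 + 0.49| = √(0.0034² + 0.49²) = 0.49
|j0.0034 + 0.0357| = √(0.0034² + 0.0357²) = 0.03586
|G(j0.0034)| = 10.7 × 0.49 / 0.03586 = 146.2
20 log₁₀(146.2) = 43.30 dB

43.3 dB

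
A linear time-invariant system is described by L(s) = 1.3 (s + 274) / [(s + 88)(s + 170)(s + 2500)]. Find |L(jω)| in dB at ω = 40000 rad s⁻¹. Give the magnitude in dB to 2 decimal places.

|j40000 + 274| = √(40000² + 274²) = 4e+04
|j40000 + 88| = √(40000² + 88²) = 4e+04
|j40000 + 170| = √(40000² + 170²) = 4e+04
|j40000 + 2500| = √(40000² + 2500²) = 4.008e+04
|L(j40000)| = 1.3 × 4e+04 / (4e+04 × 4e+04 × 4.008e+04) = 8.1093e-10
20 log₁₀(8.1093e-10) = -181.820 dB

-181.82 dB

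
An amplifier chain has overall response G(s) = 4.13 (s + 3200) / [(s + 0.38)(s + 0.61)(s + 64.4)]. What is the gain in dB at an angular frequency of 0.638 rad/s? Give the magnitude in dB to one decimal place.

49.9 dB

|j0.638 + 3200| = √(0.638² + 3200²) = 3200
|j0.638 + 0.38| = √(0.638² + 0.38²) = 0.7426
|j0.638 + 0.61| = √(0.638² + 0.61²) = 0.8827
|j0.638 + 64.4| = √(0.638² + 64.4²) = 64.4
|G(j0.638)| = 4.13 × 3200 / (0.7426 × 0.8827 × 64.4) = 313.06
20 log₁₀(313.06) = 49.91 dB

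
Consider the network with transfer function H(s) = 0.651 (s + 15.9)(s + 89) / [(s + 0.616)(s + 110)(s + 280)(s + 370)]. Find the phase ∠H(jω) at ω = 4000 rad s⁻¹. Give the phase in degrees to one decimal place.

-170.6°

∠(j4000 + 15.9) = arctan(4000/15.9) = 89.77°
∠(j4000 + 89) = arctan(4000/89) = 88.73°
∠(j4000 + 0.616) = arctan(4000/0.616) = 89.99°
∠(j4000 + 110) = arctan(4000/110) = 88.42°
∠(j4000 + 280) = arctan(4000/280) = 86.00°
∠(j4000 + 370) = arctan(4000/370) = 84.72°
∠H(j4000) = 89.77° + 88.73° − (89.99° + 88.42° + 86.00° + 84.72°) = -170.63°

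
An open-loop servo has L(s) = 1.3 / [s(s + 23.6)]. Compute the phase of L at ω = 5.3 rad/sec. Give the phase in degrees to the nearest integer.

-103°

∠(j5.3 + 23.6) = arctan(5.3/23.6) = 12.66°
∠(j5.3) = 90.00°
∠L(j5.3) = − (12.66° + 90.00°) = -102.66°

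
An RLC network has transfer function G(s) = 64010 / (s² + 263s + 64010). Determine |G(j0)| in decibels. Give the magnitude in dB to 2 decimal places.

0.00 dB

G(0) = 64010 / 64010 = 1
20 log₁₀(1) = 0.000 dB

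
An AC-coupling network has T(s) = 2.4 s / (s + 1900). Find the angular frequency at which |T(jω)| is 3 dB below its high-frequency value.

1900 rad/s

For a single-pole high-pass, the −3 dB point is at the pole: ω = 1900 rad/s.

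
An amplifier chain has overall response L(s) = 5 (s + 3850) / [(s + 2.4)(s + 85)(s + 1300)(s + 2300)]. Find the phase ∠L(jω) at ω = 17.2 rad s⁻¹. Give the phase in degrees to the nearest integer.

-94 deg

∠(j17.2 + 3850) = arctan(17.2/3850) = 0.26°
∠(j17.2 + 2.4) = arctan(17.2/2.4) = 82.06°
∠(j17.2 + 85) = arctan(17.2/85) = 11.44°
∠(j17.2 + 1300) = arctan(17.2/1300) = 0.76°
∠(j17.2 + 2300) = arctan(17.2/2300) = 0.43°
∠L(j17.2) = 0.26° − (82.06° + 11.44° + 0.76° + 0.43°) = -94.43°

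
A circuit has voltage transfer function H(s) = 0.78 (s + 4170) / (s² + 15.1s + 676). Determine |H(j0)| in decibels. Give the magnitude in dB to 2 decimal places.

H(0) = 0.78 × 4170 / 676 = 4.8115
20 log₁₀(4.8115) = 13.646 dB

13.65 dB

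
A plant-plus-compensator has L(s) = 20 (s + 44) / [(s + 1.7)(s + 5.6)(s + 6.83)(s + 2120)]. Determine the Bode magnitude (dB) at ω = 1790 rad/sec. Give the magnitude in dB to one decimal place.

-173.0 dB

|j1790 + 44| = √(1790² + 44²) = 1791
|j1790 + 1.7| = √(1790² + 1.7²) = 1790
|j1790 + 5.6| = √(1790² + 5.6²) = 1790
|j1790 + 6.83| = √(1790² + 6.83²) = 1790
|j1790 + 2120| = √(1790² + 2120²) = 2775
|L(j1790)| = 20 × 1791 / (1790 × 1790 × 1790 × 2775) = 2.2503e-09
20 log₁₀(2.2503e-09) = -172.96 dB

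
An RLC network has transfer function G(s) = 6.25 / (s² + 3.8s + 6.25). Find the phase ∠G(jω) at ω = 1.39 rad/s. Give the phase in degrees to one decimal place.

-50.7 deg

∠[(j1.39)² + 3.8(j1.39) + 6.25] = ∠[4.3179 + j5.282] = 50.73°
∠G(j1.39) = −50.73° = -50.73°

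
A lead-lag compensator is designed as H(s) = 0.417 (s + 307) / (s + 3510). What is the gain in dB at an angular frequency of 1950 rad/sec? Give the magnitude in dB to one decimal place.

|j1950 + 307| = √(1950² + 307²) = 1974
|j1950 + 3510| = √(1950² + 3510²) = 4015
|H(j1950)| = 0.417 × 1974 / 4015 = 0.20501
20 log₁₀(0.20501) = -13.76 dB

-13.8 dB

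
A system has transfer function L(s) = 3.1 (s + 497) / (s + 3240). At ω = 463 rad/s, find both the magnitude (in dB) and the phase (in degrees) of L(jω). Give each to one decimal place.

|j463 + 497| = √(463² + 497²) = 679.2
|j463 + 3240| = √(463² + 3240²) = 3273
|L(j463)| = 3.1 × 679.2 / 3273 = 0.64336
20 log₁₀(0.64336) = -3.83 dB
∠(j463 + 497) = arctan(463/497) = 42.97°
∠(j463 + 3240) = arctan(463/3240) = 8.13°
∠L(j463) = 42.97° − 8.13° = 34.84°

|L| = -3.8 dB, ∠L = 34.8 deg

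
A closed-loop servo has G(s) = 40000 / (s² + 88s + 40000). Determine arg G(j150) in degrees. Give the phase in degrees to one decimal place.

∠[(j150)² + 88(j150) + 40000] = ∠[17500 + j13200] = 37.03°
∠G(j150) = −37.03° = -37.03°

-37.0 deg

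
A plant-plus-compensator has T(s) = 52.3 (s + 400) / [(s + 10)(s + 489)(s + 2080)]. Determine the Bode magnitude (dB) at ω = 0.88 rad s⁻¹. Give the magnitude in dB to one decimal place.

-53.8 dB

|j0.88 + 400| = √(0.88² + 400²) = 400
|j0.88 + 10| = √(0.88² + 10²) = 10.04
|j0.88 + 489| = √(0.88² + 489²) = 489
|j0.88 + 2080| = √(0.88² + 2080²) = 2080
|T(j0.88)| = 52.3 × 400 / (10.04 × 489 × 2080) = 0.0020489
20 log₁₀(0.0020489) = -53.77 dB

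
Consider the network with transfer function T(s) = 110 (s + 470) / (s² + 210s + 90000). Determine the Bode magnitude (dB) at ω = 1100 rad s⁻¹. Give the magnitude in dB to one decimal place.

-18.8 dB

|j1100 + 470| = √(1100² + 470²) = 1196
|(j1100)² + 210(j1100) + 90000| = |-1.12e+06 + j2.31e+05| = 1.144e+06
|T(j1100)| = 110 × 1196 / 1.144e+06 = 0.11506
20 log₁₀(0.11506) = -18.78 dB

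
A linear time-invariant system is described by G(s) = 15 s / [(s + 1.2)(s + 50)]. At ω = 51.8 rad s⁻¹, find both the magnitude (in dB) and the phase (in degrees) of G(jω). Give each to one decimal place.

|j51.8| = 51.8
|j51.8 + 1.2| = √(51.8² + 1.2²) = 51.81
|j51.8 + 50| = √(51.8² + 50²) = 71.99
|G(j51.8)| = 15 × 51.8 / (51.81 × 71.99) = 0.20829
20 log₁₀(0.20829) = -13.63 dB
∠(j51.8) = 90.00°
∠(j51.8 + 1.2) = arctan(51.8/1.2) = 88.67°
∠(j51.8 + 50) = arctan(51.8/50) = 46.01°
∠G(j51.8) = 90.00° − (88.67° + 46.01°) = -44.69°

|G| = -13.6 dB, ∠G = -44.7°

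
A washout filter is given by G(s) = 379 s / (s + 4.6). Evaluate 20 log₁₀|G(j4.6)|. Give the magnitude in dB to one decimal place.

48.6 dB

|j4.6| = 4.6
|j4.6 + 4.6| = √(4.6² + 4.6²) = 6.505
|G(j4.6)| = 379 × 4.6 / 6.505 = 267.99
20 log₁₀(267.99) = 48.56 dB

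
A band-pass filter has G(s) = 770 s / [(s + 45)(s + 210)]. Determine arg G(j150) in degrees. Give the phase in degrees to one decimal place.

∠(j150) = 90.00°
∠(j150 + 45) = arctan(150/45) = 73.30°
∠(j150 + 210) = arctan(150/210) = 35.54°
∠G(j150) = 90.00° − (73.30° + 35.54°) = -18.84°

-18.8°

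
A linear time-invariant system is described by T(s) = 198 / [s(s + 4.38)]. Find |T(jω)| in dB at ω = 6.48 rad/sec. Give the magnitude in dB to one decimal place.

|j6.48 + 4.38| = √(6.48² + 4.38²) = 7.821
|j6.48| = 6.48
|T(j6.48)| = 198 / (7.821 × 6.48) = 3.9066
20 log₁₀(3.9066) = 11.84 dB

11.8 dB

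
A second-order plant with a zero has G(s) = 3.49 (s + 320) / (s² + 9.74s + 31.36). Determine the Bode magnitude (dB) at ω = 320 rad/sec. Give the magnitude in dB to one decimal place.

|j320 + 320| = √(320² + 320²) = 452.5
|(j320)² + 9.74(j320) + 31.36| = |-1.0237e+05 + j3116.8| = 1.024e+05
|G(j320)| = 3.49 × 452.5 / 1.024e+05 = 0.015421
20 log₁₀(0.015421) = -36.24 dB

-36.2 dB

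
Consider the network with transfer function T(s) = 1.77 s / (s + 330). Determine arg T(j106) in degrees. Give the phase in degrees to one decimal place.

72.2°

∠(j106) = 90.00°
∠(j106 + 330) = arctan(106/330) = 17.81°
∠T(j106) = 90.00° − 17.81° = 72.19°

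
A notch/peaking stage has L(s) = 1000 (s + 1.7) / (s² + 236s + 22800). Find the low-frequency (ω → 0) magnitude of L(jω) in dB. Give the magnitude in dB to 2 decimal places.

-22.55 dB

L(0) = 1000 × 1.7 / 22800 = 0.074561
20 log₁₀(0.074561) = -22.550 dB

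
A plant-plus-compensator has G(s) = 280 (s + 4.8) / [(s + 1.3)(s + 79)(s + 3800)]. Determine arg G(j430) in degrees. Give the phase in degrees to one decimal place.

∠(j430 + 4.8) = arctan(430/4.8) = 89.36°
∠(j430 + 1.3) = arctan(430/1.3) = 89.83°
∠(j430 + 79) = arctan(430/79) = 79.59°
∠(j430 + 3800) = arctan(430/3800) = 6.46°
∠G(j430) = 89.36° − (89.83° + 79.59° + 6.46°) = -86.51°

-86.5°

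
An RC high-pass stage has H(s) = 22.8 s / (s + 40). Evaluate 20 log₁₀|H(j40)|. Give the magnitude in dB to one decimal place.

24.1 dB

|j40| = 40
|j40 + 40| = √(40² + 40²) = 56.57
|H(j40)| = 22.8 × 40 / 56.57 = 16.122
20 log₁₀(16.122) = 24.15 dB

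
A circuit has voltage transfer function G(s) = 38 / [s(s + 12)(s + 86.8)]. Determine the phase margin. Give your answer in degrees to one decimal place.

89.8 deg

Gain crossover: |G(jω)| = 1 at ω ≈ 0.0365 rad s⁻¹.
∠G(j0.0365) = −90° − arctan(0.0365/12) − arctan(0.0365/86.8) ≈ -90.20°
PM = 180° + (-90.20°) = 89.80°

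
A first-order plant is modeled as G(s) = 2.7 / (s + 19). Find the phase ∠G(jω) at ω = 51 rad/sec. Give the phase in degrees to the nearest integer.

∠(j51 + 19) = arctan(51/19) = 69.57°
∠G(j51) = −69.57° = -69.57°

-70 deg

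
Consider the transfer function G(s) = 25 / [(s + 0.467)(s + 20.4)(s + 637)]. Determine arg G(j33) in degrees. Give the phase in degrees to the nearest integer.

∠(j33 + 0.467) = arctan(33/0.467) = 89.19°
∠(j33 + 20.4) = arctan(33/20.4) = 58.28°
∠(j33 + 637) = arctan(33/637) = 2.97°
∠G(j33) = − (89.19° + 58.28° + 2.97°) = -150.43°

-150 deg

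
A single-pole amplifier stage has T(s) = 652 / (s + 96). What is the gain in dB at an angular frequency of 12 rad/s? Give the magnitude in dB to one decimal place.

|j12 + 96| = √(12² + 96²) = 96.75
|T(j12)| = 652 / 96.75 = 6.7392
20 log₁₀(6.7392) = 16.57 dB

16.6 dB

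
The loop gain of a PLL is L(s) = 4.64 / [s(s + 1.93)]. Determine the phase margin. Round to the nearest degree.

Gain crossover: |L(jω)| = 1 at ω ≈ 1.77 rad s⁻¹.
∠L(j1.77) = −90° − arctan(1.77/1.93) ≈ -132.54°
PM = 180° + (-132.54°) = 47.46°

47 deg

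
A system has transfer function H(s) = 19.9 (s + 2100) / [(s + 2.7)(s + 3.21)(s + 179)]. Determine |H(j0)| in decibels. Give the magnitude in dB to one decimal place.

28.6 dB

H(0) = 19.9 × 2100 / (2.7 × 3.21 × 179) = 26.937
20 log₁₀(26.937) = 28.61 dB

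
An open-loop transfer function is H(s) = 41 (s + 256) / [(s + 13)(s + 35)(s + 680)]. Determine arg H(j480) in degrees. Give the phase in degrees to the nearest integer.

∠(j480 + 256) = arctan(480/256) = 61.93°
∠(j480 + 13) = arctan(480/13) = 88.45°
∠(j480 + 35) = arctan(480/35) = 85.83°
∠(j480 + 680) = arctan(480/680) = 35.22°
∠H(j480) = 61.93° − (88.45° + 85.83° + 35.22°) = -147.57°

-148 deg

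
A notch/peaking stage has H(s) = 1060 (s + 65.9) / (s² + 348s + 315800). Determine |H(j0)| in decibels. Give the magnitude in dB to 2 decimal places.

H(0) = 1060 × 65.9 / 315800 = 0.2212
20 log₁₀(0.2212) = -13.104 dB

-13.10 dB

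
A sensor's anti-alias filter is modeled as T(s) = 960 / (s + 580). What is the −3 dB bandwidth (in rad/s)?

580 rad/s

For a single-pole low-pass, the −3 dB point is at the pole: ω = 580 rad/s.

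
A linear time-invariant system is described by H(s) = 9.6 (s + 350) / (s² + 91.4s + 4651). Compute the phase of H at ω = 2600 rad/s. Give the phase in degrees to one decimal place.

-95.7°

∠(j2600 + 350) = arctan(2600/350) = 82.33°
∠[(j2600)² + 91.4(j2600) + 4651] = ∠[-6.7553e+06 + j2.3764e+05] = 177.99°
∠H(j2600) = 82.33° − 177.99° = -95.65°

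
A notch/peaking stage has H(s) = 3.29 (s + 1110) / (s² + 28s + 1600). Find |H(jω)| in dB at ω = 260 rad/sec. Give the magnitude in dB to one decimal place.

|j260 + 1110| = √(260² + 1110²) = 1140
|(j260)² + 28(j260) + 1600| = |-66000 + j7280| = 6.64e+04
|H(j260)| = 3.29 × 1140 / 6.64e+04 = 0.056487
20 log₁₀(0.056487) = -24.96 dB

-25.0 dB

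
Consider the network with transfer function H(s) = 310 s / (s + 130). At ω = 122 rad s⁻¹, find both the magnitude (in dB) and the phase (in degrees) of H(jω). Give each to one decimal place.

|j122| = 122
|j122 + 130| = √(122² + 130²) = 178.3
|H(j122)| = 310 × 122 / 178.3 = 212.14
20 log₁₀(212.14) = 46.53 dB
∠(j122) = 90.00°
∠(j122 + 130) = arctan(122/130) = 43.18°
∠H(j122) = 90.00° − 43.18° = 46.82°

|H| = 46.5 dB, ∠H = 46.8°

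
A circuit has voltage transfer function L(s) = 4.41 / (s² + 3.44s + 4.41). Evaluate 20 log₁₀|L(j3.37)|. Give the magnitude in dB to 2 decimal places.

-9.73 dB

|(j3.37)² + 3.44(j3.37) + 4.41| = |-6.9469 + j11.593| = 13.51
|L(j3.37)| = 4.41 / 13.51 = 0.32631
20 log₁₀(0.32631) = -9.727 dB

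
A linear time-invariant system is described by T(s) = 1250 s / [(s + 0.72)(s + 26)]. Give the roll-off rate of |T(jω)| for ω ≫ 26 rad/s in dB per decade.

With 1 zero and 2 poles, the high-frequency asymptotic slope is 20 × (1 − 2) = -20 dB/decade.

-20 dB/decade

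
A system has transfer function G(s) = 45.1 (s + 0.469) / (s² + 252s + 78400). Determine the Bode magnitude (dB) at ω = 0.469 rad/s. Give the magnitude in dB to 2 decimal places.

|j0.469 + 0.469| = √(0.469² + 0.469²) = 0.6633
|(j0.469)² + 252(j0.469) + 78400| = |78400 + j118.19| = 7.84e+04
|G(j0.469)| = 45.1 × 0.6633 / 7.84e+04 = 0.00038155
20 log₁₀(0.00038155) = -68.369 dB

-68.37 dB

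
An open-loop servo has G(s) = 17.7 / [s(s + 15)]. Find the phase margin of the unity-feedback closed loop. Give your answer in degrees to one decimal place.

Gain crossover: |G(jω)| = 1 at ω ≈ 1.18 rad/s.
∠G(j1.18) = −90° − arctan(1.18/15) ≈ -94.48°
PM = 180° + (-94.48°) = 85.52°

85.5°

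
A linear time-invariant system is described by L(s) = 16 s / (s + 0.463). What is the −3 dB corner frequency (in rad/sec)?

For a single-pole high-pass, the −3 dB point is at the pole: ω = 0.463 rad/sec.

0.463 rad/sec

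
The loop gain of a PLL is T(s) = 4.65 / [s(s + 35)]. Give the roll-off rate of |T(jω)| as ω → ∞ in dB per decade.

-40 dB/decade

With 0 zeros and 2 poles, the high-frequency asymptotic slope is 20 × (0 − 2) = -40 dB/decade.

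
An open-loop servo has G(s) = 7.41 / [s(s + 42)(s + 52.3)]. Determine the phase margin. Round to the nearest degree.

90°

Gain crossover: |G(jω)| = 1 at ω ≈ 0.00337 rad s⁻¹.
∠G(j0.00337) = −90° − arctan(0.00337/42) − arctan(0.00337/52.3) ≈ -90.01°
PM = 180° + (-90.01°) = 89.99°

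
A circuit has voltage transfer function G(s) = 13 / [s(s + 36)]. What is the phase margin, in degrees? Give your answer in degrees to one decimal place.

89.4°

Gain crossover: |G(jω)| = 1 at ω ≈ 0.361 rad/sec.
∠G(j0.361) = −90° − arctan(0.361/36) ≈ -90.57°
PM = 180° + (-90.57°) = 89.43°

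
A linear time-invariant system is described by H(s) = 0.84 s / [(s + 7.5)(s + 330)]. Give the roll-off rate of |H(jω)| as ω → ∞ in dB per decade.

-20 dB/decade

With 1 zero and 2 poles, the high-frequency asymptotic slope is 20 × (1 − 2) = -20 dB/decade.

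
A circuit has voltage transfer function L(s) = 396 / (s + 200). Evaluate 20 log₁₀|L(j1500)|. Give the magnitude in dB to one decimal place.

|j1500 + 200| = √(1500² + 200²) = 1513
|L(j1500)| = 396 / 1513 = 0.26168
20 log₁₀(0.26168) = -11.64 dB

-11.6 dB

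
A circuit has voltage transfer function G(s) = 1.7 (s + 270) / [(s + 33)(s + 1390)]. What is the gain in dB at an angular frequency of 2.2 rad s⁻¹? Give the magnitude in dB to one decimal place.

|j2.2 + 270| = √(2.2² + 270²) = 270
|j2.2 + 33| = √(2.2² + 33²) = 33.07
|j2.2 + 1390| = √(2.2² + 1390²) = 1390
|G(j2.2)| = 1.7 × 270 / (33.07 × 1390) = 0.0099847
20 log₁₀(0.0099847) = -40.01 dB

-40.0 dB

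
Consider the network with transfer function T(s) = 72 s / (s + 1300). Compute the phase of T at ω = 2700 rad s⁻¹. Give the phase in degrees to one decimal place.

25.7°

∠(j2700) = 90.00°
∠(j2700 + 1300) = arctan(2700/1300) = 64.29°
∠T(j2700) = 90.00° − 64.29° = 25.71°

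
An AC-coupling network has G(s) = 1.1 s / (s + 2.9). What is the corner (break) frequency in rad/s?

The single real pole at s = −2.9 gives a corner at ω = 2.9 rad/s.

2.9 rad/s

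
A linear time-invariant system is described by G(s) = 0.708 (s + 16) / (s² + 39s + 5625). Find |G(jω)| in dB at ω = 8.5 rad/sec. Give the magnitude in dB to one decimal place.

|j8.5 + 16| = √(8.5² + 16²) = 18.12
|(j8.5)² + 39(j8.5) + 5625| = |5552.8 + j331.5| = 5563
|G(j8.5)| = 0.708 × 18.12 / 5563 = 0.002306
20 log₁₀(0.002306) = -52.74 dB

-52.7 dB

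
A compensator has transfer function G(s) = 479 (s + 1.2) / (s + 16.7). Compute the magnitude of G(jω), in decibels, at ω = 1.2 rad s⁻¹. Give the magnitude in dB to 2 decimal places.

|j1.2 + 1.2| = √(1.2² + 1.2²) = 1.697
|j1.2 + 16.7| = √(1.2² + 16.7²) = 16.74
|G(j1.2)| = 479 × 1.697 / 16.74 = 48.551
20 log₁₀(48.551) = 33.724 dB

33.72 dB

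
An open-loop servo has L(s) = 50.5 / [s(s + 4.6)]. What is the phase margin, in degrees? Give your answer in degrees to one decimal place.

Gain crossover: |L(jω)| = 1 at ω ≈ 6.4 rad/s.
∠L(j6.4) = −90° − arctan(6.4/4.6) ≈ -144.31°
PM = 180° + (-144.31°) = 35.69°

35.7 deg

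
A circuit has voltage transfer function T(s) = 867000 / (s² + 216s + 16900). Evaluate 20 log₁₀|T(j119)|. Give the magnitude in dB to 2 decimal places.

|(j119)² + 216(j119) + 16900| = |2739 + j25704| = 2.585e+04
|T(j119)| = 867000 / 2.585e+04 = 33.54
20 log₁₀(33.54) = 30.511 dB

30.51 dB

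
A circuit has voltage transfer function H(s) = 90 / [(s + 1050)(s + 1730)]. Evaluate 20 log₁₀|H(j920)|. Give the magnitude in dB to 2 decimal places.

|j920 + 1050| = √(920² + 1050²) = 1396
|j920 + 1730| = √(920² + 1730²) = 1959
|H(j920)| = 90 / (1396 × 1959) = 3.2902e-05
20 log₁₀(3.2902e-05) = -89.656 dB

-89.66 dB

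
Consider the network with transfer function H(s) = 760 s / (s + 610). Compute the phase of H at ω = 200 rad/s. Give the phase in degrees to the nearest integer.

∠(j200) = 90.00°
∠(j200 + 610) = arctan(200/610) = 18.15°
∠H(j200) = 90.00° − 18.15° = 71.85°

72 deg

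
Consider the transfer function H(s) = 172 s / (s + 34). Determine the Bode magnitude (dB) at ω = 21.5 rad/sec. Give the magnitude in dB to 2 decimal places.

|j21.5| = 21.5
|j21.5 + 34| = √(21.5² + 34²) = 40.23
|H(j21.5)| = 172 × 21.5 / 40.23 = 91.927
20 log₁₀(91.927) = 39.269 dB

39.27 dB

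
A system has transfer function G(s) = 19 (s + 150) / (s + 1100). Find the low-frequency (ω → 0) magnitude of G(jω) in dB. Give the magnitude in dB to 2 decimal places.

8.27 dB

G(0) = 19 × 150 / 1100 = 2.5909
20 log₁₀(2.5909) = 8.269 dB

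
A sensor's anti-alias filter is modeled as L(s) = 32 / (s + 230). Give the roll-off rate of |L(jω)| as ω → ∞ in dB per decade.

-20 dB/decade

With 0 zeros and 1 pole, the high-frequency asymptotic slope is 20 × (0 − 1) = -20 dB/decade.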